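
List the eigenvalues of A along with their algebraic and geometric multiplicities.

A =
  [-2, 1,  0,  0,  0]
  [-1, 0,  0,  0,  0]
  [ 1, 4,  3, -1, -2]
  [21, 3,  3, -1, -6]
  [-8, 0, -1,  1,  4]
λ = -1: alg = 2, geom = 1; λ = 2: alg = 3, geom = 2

Step 1 — factor the characteristic polynomial to read off the algebraic multiplicities:
  χ_A(x) = (x - 2)^3*(x + 1)^2

Step 2 — compute geometric multiplicities via the rank-nullity identity g(λ) = n − rank(A − λI):
  rank(A − (-1)·I) = 4, so dim ker(A − (-1)·I) = n − 4 = 1
  rank(A − (2)·I) = 3, so dim ker(A − (2)·I) = n − 3 = 2

Summary:
  λ = -1: algebraic multiplicity = 2, geometric multiplicity = 1
  λ = 2: algebraic multiplicity = 3, geometric multiplicity = 2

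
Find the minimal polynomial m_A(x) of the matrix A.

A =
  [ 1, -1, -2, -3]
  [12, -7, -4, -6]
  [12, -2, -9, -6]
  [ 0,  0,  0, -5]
x^2 + 10*x + 25

The characteristic polynomial is χ_A(x) = (x + 5)^4, so the eigenvalues are known. The minimal polynomial is
  m_A(x) = Π_λ (x − λ)^{k_λ}
where k_λ is the size of the *largest* Jordan block for λ (equivalently, the smallest k with (A − λI)^k v = 0 for every generalised eigenvector v of λ).

  λ = -5: largest Jordan block has size 2, contributing (x + 5)^2

So m_A(x) = (x + 5)^2 = x^2 + 10*x + 25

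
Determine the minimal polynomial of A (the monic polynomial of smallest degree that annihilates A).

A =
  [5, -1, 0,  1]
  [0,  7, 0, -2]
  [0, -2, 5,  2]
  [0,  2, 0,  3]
x^2 - 10*x + 25

The characteristic polynomial is χ_A(x) = (x - 5)^4, so the eigenvalues are known. The minimal polynomial is
  m_A(x) = Π_λ (x − λ)^{k_λ}
where k_λ is the size of the *largest* Jordan block for λ (equivalently, the smallest k with (A − λI)^k v = 0 for every generalised eigenvector v of λ).

  λ = 5: largest Jordan block has size 2, contributing (x − 5)^2

So m_A(x) = (x - 5)^2 = x^2 - 10*x + 25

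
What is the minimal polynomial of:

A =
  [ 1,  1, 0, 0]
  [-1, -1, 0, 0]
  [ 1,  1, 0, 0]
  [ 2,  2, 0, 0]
x^2

The characteristic polynomial is χ_A(x) = x^4, so the eigenvalues are known. The minimal polynomial is
  m_A(x) = Π_λ (x − λ)^{k_λ}
where k_λ is the size of the *largest* Jordan block for λ (equivalently, the smallest k with (A − λI)^k v = 0 for every generalised eigenvector v of λ).

  λ = 0: largest Jordan block has size 2, contributing (x − 0)^2

So m_A(x) = x^2 = x^2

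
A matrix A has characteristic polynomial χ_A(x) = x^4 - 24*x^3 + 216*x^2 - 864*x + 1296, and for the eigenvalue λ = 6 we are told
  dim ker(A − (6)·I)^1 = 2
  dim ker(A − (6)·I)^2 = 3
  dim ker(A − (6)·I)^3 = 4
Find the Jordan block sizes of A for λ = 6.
Block sizes for λ = 6: [3, 1]

From the dimensions of kernels of powers, the number of Jordan blocks of size at least j is d_j − d_{j−1} where d_j = dim ker(N^j) (with d_0 = 0). Computing the differences gives [2, 1, 1].
The number of blocks of size exactly k is (#blocks of size ≥ k) − (#blocks of size ≥ k + 1), so the partition is: 1 block(s) of size 1, 1 block(s) of size 3.
In nonincreasing order the block sizes are [3, 1].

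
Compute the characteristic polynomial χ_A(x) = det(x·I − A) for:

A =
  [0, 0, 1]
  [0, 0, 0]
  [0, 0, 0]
x^3

Expanding det(x·I − A) (e.g. by cofactor expansion or by noting that A is similar to its Jordan form J, which has the same characteristic polynomial as A) gives
  χ_A(x) = x^3
which factors as x^3. The eigenvalues (with algebraic multiplicities) are λ = 0 with multiplicity 3.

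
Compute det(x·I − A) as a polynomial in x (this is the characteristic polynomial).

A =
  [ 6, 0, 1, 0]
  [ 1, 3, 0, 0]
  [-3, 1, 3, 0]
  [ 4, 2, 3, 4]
x^4 - 16*x^3 + 96*x^2 - 256*x + 256

Expanding det(x·I − A) (e.g. by cofactor expansion or by noting that A is similar to its Jordan form J, which has the same characteristic polynomial as A) gives
  χ_A(x) = x^4 - 16*x^3 + 96*x^2 - 256*x + 256
which factors as (x - 4)^4. The eigenvalues (with algebraic multiplicities) are λ = 4 with multiplicity 4.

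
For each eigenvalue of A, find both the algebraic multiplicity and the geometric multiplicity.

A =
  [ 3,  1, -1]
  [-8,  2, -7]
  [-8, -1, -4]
λ = -5: alg = 1, geom = 1; λ = 3: alg = 2, geom = 1

Step 1 — factor the characteristic polynomial to read off the algebraic multiplicities:
  χ_A(x) = (x - 3)^2*(x + 5)

Step 2 — compute geometric multiplicities via the rank-nullity identity g(λ) = n − rank(A − λI):
  rank(A − (-5)·I) = 2, so dim ker(A − (-5)·I) = n − 2 = 1
  rank(A − (3)·I) = 2, so dim ker(A − (3)·I) = n − 2 = 1

Summary:
  λ = -5: algebraic multiplicity = 1, geometric multiplicity = 1
  λ = 3: algebraic multiplicity = 2, geometric multiplicity = 1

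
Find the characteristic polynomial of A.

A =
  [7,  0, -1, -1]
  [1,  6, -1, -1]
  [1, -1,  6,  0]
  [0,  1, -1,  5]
x^4 - 24*x^3 + 216*x^2 - 864*x + 1296

Expanding det(x·I − A) (e.g. by cofactor expansion or by noting that A is similar to its Jordan form J, which has the same characteristic polynomial as A) gives
  χ_A(x) = x^4 - 24*x^3 + 216*x^2 - 864*x + 1296
which factors as (x - 6)^4. The eigenvalues (with algebraic multiplicities) are λ = 6 with multiplicity 4.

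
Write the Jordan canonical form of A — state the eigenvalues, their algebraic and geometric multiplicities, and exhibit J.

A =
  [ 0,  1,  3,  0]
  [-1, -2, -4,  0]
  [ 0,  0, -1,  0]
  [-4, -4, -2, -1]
J_3(-1) ⊕ J_1(-1)

The characteristic polynomial is
  det(x·I − A) = x^4 + 4*x^3 + 6*x^2 + 4*x + 1 = (x + 1)^4

Eigenvalues and multiplicities (the geometric multiplicity of λ is n − rank(A − λI), which equals the number of Jordan blocks for λ):
  λ = -1: algebraic multiplicity = 4, geometric multiplicity = 2

Determining the block sizes for each eigenvalue:
  λ = -1: with am = 4 and gm = 2, the partition is not yet determined (e.g. several partitions of 4 into 2 parts exist). Let N = A − (-1)·I. Computing rank(N^1) = 2, rank(N^2) = 1, rank(N^3) = 0; the number of blocks of size ≥ j is rank(N^{j−1}) − rank(N^j), giving [2, 1, 1]. So we have 1 block(s) of size 3, 1 block(s) of size 1 → block sizes [3, 1]

Assembling the blocks gives a Jordan form
J =
  [-1,  1,  0,  0]
  [ 0, -1,  1,  0]
  [ 0,  0, -1,  0]
  [ 0,  0,  0, -1]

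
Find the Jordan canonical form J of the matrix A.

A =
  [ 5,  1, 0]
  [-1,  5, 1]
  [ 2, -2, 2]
J_3(4)

The characteristic polynomial is
  det(x·I − A) = x^3 - 12*x^2 + 48*x - 64 = (x - 4)^3

Eigenvalues and multiplicities (the geometric multiplicity of λ is n − rank(A − λI), which equals the number of Jordan blocks for λ):
  λ = 4: algebraic multiplicity = 3, geometric multiplicity = 1

Determining the block sizes for each eigenvalue:
  λ = 4: one block (gm = 1), so the single block has size am = 3 → block sizes [3]

Assembling the blocks gives a Jordan form
J =
  [4, 1, 0]
  [0, 4, 1]
  [0, 0, 4]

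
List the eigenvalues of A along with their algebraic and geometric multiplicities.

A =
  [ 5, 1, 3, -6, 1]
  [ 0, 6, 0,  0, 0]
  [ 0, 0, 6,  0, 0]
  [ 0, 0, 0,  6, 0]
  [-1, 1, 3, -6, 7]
λ = 6: alg = 5, geom = 4

Step 1 — factor the characteristic polynomial to read off the algebraic multiplicities:
  χ_A(x) = (x - 6)^5

Step 2 — compute geometric multiplicities via the rank-nullity identity g(λ) = n − rank(A − λI):
  rank(A − (6)·I) = 1, so dim ker(A − (6)·I) = n − 1 = 4

Summary:
  λ = 6: algebraic multiplicity = 5, geometric multiplicity = 4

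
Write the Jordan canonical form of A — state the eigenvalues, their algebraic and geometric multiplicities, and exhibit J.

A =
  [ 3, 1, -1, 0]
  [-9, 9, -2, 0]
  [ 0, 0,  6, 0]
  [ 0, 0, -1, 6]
J_3(6) ⊕ J_1(6)

The characteristic polynomial is
  det(x·I − A) = x^4 - 24*x^3 + 216*x^2 - 864*x + 1296 = (x - 6)^4

Eigenvalues and multiplicities (the geometric multiplicity of λ is n − rank(A − λI), which equals the number of Jordan blocks for λ):
  λ = 6: algebraic multiplicity = 4, geometric multiplicity = 2

Determining the block sizes for each eigenvalue:
  λ = 6: with am = 4 and gm = 2, the partition is not yet determined (e.g. several partitions of 4 into 2 parts exist). Let N = A − (6)·I. Computing rank(N^1) = 2, rank(N^2) = 1, rank(N^3) = 0; the number of blocks of size ≥ j is rank(N^{j−1}) − rank(N^j), giving [2, 1, 1]. So we have 1 block(s) of size 3, 1 block(s) of size 1 → block sizes [3, 1]

Assembling the blocks gives a Jordan form
J =
  [6, 1, 0, 0]
  [0, 6, 1, 0]
  [0, 0, 6, 0]
  [0, 0, 0, 6]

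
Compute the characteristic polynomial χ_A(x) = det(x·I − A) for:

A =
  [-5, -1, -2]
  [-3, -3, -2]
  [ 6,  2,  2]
x^3 + 6*x^2 + 12*x + 8

Expanding det(x·I − A) (e.g. by cofactor expansion or by noting that A is similar to its Jordan form J, which has the same characteristic polynomial as A) gives
  χ_A(x) = x^3 + 6*x^2 + 12*x + 8
which factors as (x + 2)^3. The eigenvalues (with algebraic multiplicities) are λ = -2 with multiplicity 3.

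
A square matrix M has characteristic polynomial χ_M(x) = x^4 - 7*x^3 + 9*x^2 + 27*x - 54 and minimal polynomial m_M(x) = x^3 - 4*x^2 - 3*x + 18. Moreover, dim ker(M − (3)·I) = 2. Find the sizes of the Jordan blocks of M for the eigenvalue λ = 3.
Block sizes for λ = 3: [2, 1]

Step 1 — from the characteristic polynomial, algebraic multiplicity of λ = 3 is 3. From dim ker(M − (3)·I) = 2, there are exactly 2 Jordan blocks for λ = 3.
Step 2 — from the minimal polynomial, the factor (x − 3)^2 tells us the largest block for λ = 3 has size 2.
Step 3 — with total size 3, 2 blocks, and largest block 2, the block sizes (in nonincreasing order) are [2, 1].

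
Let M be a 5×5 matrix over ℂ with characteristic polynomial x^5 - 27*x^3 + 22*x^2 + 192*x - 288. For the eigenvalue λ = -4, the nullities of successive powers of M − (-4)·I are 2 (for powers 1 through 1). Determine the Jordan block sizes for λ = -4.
Block sizes for λ = -4: [1, 1]

From the dimensions of kernels of powers, the number of Jordan blocks of size at least j is d_j − d_{j−1} where d_j = dim ker(N^j) (with d_0 = 0). Computing the differences gives [2].
The number of blocks of size exactly k is (#blocks of size ≥ k) − (#blocks of size ≥ k + 1), so the partition is: 2 block(s) of size 1.
In nonincreasing order the block sizes are [1, 1].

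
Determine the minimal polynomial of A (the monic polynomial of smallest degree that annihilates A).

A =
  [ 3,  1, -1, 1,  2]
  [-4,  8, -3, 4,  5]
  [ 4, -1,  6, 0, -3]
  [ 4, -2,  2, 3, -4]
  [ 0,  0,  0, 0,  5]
x^2 - 10*x + 25

The characteristic polynomial is χ_A(x) = (x - 5)^5, so the eigenvalues are known. The minimal polynomial is
  m_A(x) = Π_λ (x − λ)^{k_λ}
where k_λ is the size of the *largest* Jordan block for λ (equivalently, the smallest k with (A − λI)^k v = 0 for every generalised eigenvector v of λ).

  λ = 5: largest Jordan block has size 2, contributing (x − 5)^2

So m_A(x) = (x - 5)^2 = x^2 - 10*x + 25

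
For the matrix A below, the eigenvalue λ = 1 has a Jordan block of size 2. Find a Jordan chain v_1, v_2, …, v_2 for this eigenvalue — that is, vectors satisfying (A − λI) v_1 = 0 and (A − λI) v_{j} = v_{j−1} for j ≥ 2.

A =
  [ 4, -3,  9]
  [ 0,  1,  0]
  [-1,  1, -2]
A Jordan chain for λ = 1 of length 2:
v_1 = (3, 0, -1)ᵀ
v_2 = (1, 0, 0)ᵀ

Let N = A − (1)·I. We want v_2 with N^2 v_2 = 0 but N^1 v_2 ≠ 0; then v_{j-1} := N · v_j for j = 2, …, 2.

Pick v_2 = (1, 0, 0)ᵀ.
Then v_1 = N · v_2 = (3, 0, -1)ᵀ.

Sanity check: (A − (1)·I) v_1 = (0, 0, 0)ᵀ = 0. ✓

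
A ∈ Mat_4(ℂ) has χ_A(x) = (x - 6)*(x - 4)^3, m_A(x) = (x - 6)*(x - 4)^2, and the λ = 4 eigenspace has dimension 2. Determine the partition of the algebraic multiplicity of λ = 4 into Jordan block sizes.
Block sizes for λ = 4: [2, 1]

Step 1 — from the characteristic polynomial, algebraic multiplicity of λ = 4 is 3. From dim ker(A − (4)·I) = 2, there are exactly 2 Jordan blocks for λ = 4.
Step 2 — from the minimal polynomial, the factor (x − 4)^2 tells us the largest block for λ = 4 has size 2.
Step 3 — with total size 3, 2 blocks, and largest block 2, the block sizes (in nonincreasing order) are [2, 1].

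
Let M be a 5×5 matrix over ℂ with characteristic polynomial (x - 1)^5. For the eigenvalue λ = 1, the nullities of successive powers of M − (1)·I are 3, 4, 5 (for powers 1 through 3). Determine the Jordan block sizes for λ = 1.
Block sizes for λ = 1: [3, 1, 1]

From the dimensions of kernels of powers, the number of Jordan blocks of size at least j is d_j − d_{j−1} where d_j = dim ker(N^j) (with d_0 = 0). Computing the differences gives [3, 1, 1].
The number of blocks of size exactly k is (#blocks of size ≥ k) − (#blocks of size ≥ k + 1), so the partition is: 2 block(s) of size 1, 1 block(s) of size 3.
In nonincreasing order the block sizes are [3, 1, 1].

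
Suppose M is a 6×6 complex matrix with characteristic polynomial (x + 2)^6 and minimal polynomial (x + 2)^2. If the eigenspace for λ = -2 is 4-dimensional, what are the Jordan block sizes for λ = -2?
Block sizes for λ = -2: [2, 2, 1, 1]

Step 1 — from the characteristic polynomial, algebraic multiplicity of λ = -2 is 6. From dim ker(M − (-2)·I) = 4, there are exactly 4 Jordan blocks for λ = -2.
Step 2 — from the minimal polynomial, the factor (x + 2)^2 tells us the largest block for λ = -2 has size 2.
Step 3 — with total size 6, 4 blocks, and largest block 2, the block sizes (in nonincreasing order) are [2, 2, 1, 1].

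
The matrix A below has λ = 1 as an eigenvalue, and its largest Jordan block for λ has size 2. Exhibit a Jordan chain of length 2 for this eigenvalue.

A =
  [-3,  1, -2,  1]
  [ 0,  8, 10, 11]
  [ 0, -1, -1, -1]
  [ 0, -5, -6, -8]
A Jordan chain for λ = 1 of length 2:
v_1 = (-1, -3, 1, 1)ᵀ
v_2 = (1, 1, -1, 0)ᵀ

Let N = A − (1)·I. We want v_2 with N^2 v_2 = 0 but N^1 v_2 ≠ 0; then v_{j-1} := N · v_j for j = 2, …, 2.

Pick v_2 = (1, 1, -1, 0)ᵀ.
Then v_1 = N · v_2 = (-1, -3, 1, 1)ᵀ.

Sanity check: (A − (1)·I) v_1 = (0, 0, 0, 0)ᵀ = 0. ✓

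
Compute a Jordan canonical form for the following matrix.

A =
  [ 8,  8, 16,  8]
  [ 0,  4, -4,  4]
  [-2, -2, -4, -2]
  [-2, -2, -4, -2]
J_1(0) ⊕ J_1(0) ⊕ J_1(2) ⊕ J_1(4)

The characteristic polynomial is
  det(x·I − A) = x^4 - 6*x^3 + 8*x^2 = x^2*(x - 4)*(x - 2)

Eigenvalues and multiplicities (the geometric multiplicity of λ is n − rank(A − λI), which equals the number of Jordan blocks for λ):
  λ = 0: algebraic multiplicity = 2, geometric multiplicity = 2
  λ = 2: algebraic multiplicity = 1, geometric multiplicity = 1
  λ = 4: algebraic multiplicity = 1, geometric multiplicity = 1

Determining the block sizes for each eigenvalue:
  λ = 0: gm = am = 2, so every block has size 1 → block sizes [1, 1]
  λ = 2: one block (gm = 1), so the single block has size am = 1 → block sizes [1]
  λ = 4: one block (gm = 1), so the single block has size am = 1 → block sizes [1]

Assembling the blocks gives a Jordan form
J =
  [0, 0, 0, 0]
  [0, 0, 0, 0]
  [0, 0, 2, 0]
  [0, 0, 0, 4]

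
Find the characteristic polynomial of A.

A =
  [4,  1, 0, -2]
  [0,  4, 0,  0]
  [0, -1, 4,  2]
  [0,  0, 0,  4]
x^4 - 16*x^3 + 96*x^2 - 256*x + 256

Expanding det(x·I − A) (e.g. by cofactor expansion or by noting that A is similar to its Jordan form J, which has the same characteristic polynomial as A) gives
  χ_A(x) = x^4 - 16*x^3 + 96*x^2 - 256*x + 256
which factors as (x - 4)^4. The eigenvalues (with algebraic multiplicities) are λ = 4 with multiplicity 4.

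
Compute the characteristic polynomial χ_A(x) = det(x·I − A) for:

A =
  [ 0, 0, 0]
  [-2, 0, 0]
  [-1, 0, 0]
x^3

Expanding det(x·I − A) (e.g. by cofactor expansion or by noting that A is similar to its Jordan form J, which has the same characteristic polynomial as A) gives
  χ_A(x) = x^3
which factors as x^3. The eigenvalues (with algebraic multiplicities) are λ = 0 with multiplicity 3.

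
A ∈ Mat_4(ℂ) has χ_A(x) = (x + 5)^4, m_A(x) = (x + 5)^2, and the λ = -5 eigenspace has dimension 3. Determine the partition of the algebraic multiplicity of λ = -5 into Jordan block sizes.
Block sizes for λ = -5: [2, 1, 1]

Step 1 — from the characteristic polynomial, algebraic multiplicity of λ = -5 is 4. From dim ker(A − (-5)·I) = 3, there are exactly 3 Jordan blocks for λ = -5.
Step 2 — from the minimal polynomial, the factor (x + 5)^2 tells us the largest block for λ = -5 has size 2.
Step 3 — with total size 4, 3 blocks, and largest block 2, the block sizes (in nonincreasing order) are [2, 1, 1].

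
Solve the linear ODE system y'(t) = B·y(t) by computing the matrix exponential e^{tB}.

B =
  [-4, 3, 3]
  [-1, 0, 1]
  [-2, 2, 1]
e^{tB} =
  [-3*t*exp(-t) + exp(-t), 3*t*exp(-t), 3*t*exp(-t)]
  [-t*exp(-t), t*exp(-t) + exp(-t), t*exp(-t)]
  [-2*t*exp(-t), 2*t*exp(-t), 2*t*exp(-t) + exp(-t)]

Strategy: write B = P · J · P⁻¹ where J is a Jordan canonical form, so e^{tB} = P · e^{tJ} · P⁻¹, and e^{tJ} can be computed block-by-block.

B has Jordan form
J =
  [-1,  1,  0]
  [ 0, -1,  0]
  [ 0,  0, -1]
(up to reordering of blocks).

Per-block formulas:
  For a 1×1 block at λ = -1: exp(t · [-1]) = [e^(-1t)].
  For a 2×2 Jordan block J_2(-1): exp(t · J_2(-1)) = e^(-1t)·(I + t·N), where N is the 2×2 nilpotent shift.

After assembling e^{tJ} and conjugating by P, we get:

e^{tB} =
  [-3*t*exp(-t) + exp(-t), 3*t*exp(-t), 3*t*exp(-t)]
  [-t*exp(-t), t*exp(-t) + exp(-t), t*exp(-t)]
  [-2*t*exp(-t), 2*t*exp(-t), 2*t*exp(-t) + exp(-t)]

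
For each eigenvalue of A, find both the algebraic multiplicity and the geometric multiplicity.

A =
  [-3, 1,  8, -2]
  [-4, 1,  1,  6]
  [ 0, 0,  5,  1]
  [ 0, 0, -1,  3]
λ = -1: alg = 2, geom = 1; λ = 4: alg = 2, geom = 1

Step 1 — factor the characteristic polynomial to read off the algebraic multiplicities:
  χ_A(x) = (x - 4)^2*(x + 1)^2

Step 2 — compute geometric multiplicities via the rank-nullity identity g(λ) = n − rank(A − λI):
  rank(A − (-1)·I) = 3, so dim ker(A − (-1)·I) = n − 3 = 1
  rank(A − (4)·I) = 3, so dim ker(A − (4)·I) = n − 3 = 1

Summary:
  λ = -1: algebraic multiplicity = 2, geometric multiplicity = 1
  λ = 4: algebraic multiplicity = 2, geometric multiplicity = 1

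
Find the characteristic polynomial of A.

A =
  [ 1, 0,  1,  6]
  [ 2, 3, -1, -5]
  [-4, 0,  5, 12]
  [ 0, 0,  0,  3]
x^4 - 12*x^3 + 54*x^2 - 108*x + 81

Expanding det(x·I − A) (e.g. by cofactor expansion or by noting that A is similar to its Jordan form J, which has the same characteristic polynomial as A) gives
  χ_A(x) = x^4 - 12*x^3 + 54*x^2 - 108*x + 81
which factors as (x - 3)^4. The eigenvalues (with algebraic multiplicities) are λ = 3 with multiplicity 4.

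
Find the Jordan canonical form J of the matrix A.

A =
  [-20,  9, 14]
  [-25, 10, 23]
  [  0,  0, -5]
J_3(-5)

The characteristic polynomial is
  det(x·I − A) = x^3 + 15*x^2 + 75*x + 125 = (x + 5)^3

Eigenvalues and multiplicities (the geometric multiplicity of λ is n − rank(A − λI), which equals the number of Jordan blocks for λ):
  λ = -5: algebraic multiplicity = 3, geometric multiplicity = 1

Determining the block sizes for each eigenvalue:
  λ = -5: one block (gm = 1), so the single block has size am = 3 → block sizes [3]

Assembling the blocks gives a Jordan form
J =
  [-5,  1,  0]
  [ 0, -5,  1]
  [ 0,  0, -5]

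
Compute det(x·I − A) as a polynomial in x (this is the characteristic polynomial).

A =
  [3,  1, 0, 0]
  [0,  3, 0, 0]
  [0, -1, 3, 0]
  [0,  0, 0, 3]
x^4 - 12*x^3 + 54*x^2 - 108*x + 81

Expanding det(x·I − A) (e.g. by cofactor expansion or by noting that A is similar to its Jordan form J, which has the same characteristic polynomial as A) gives
  χ_A(x) = x^4 - 12*x^3 + 54*x^2 - 108*x + 81
which factors as (x - 3)^4. The eigenvalues (with algebraic multiplicities) are λ = 3 with multiplicity 4.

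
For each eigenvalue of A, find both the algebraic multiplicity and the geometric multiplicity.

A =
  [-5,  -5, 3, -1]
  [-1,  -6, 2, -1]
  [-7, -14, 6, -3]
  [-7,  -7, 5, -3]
λ = -2: alg = 4, geom = 2

Step 1 — factor the characteristic polynomial to read off the algebraic multiplicities:
  χ_A(x) = (x + 2)^4

Step 2 — compute geometric multiplicities via the rank-nullity identity g(λ) = n − rank(A − λI):
  rank(A − (-2)·I) = 2, so dim ker(A − (-2)·I) = n − 2 = 2

Summary:
  λ = -2: algebraic multiplicity = 4, geometric multiplicity = 2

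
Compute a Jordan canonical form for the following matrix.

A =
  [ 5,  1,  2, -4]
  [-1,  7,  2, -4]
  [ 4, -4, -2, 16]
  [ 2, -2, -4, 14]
J_2(6) ⊕ J_1(6) ⊕ J_1(6)

The characteristic polynomial is
  det(x·I − A) = x^4 - 24*x^3 + 216*x^2 - 864*x + 1296 = (x - 6)^4

Eigenvalues and multiplicities (the geometric multiplicity of λ is n − rank(A − λI), which equals the number of Jordan blocks for λ):
  λ = 6: algebraic multiplicity = 4, geometric multiplicity = 3

Determining the block sizes for each eigenvalue:
  λ = 6: 3 blocks summing to 4 forces exactly one block of size 2 and the rest size 1 → block sizes [2, 1, 1]

Assembling the blocks gives a Jordan form
J =
  [6, 1, 0, 0]
  [0, 6, 0, 0]
  [0, 0, 6, 0]
  [0, 0, 0, 6]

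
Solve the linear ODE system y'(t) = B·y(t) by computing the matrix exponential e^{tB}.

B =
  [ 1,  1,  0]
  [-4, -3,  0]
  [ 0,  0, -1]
e^{tB} =
  [2*t*exp(-t) + exp(-t), t*exp(-t), 0]
  [-4*t*exp(-t), -2*t*exp(-t) + exp(-t), 0]
  [0, 0, exp(-t)]

Strategy: write B = P · J · P⁻¹ where J is a Jordan canonical form, so e^{tB} = P · e^{tJ} · P⁻¹, and e^{tJ} can be computed block-by-block.

B has Jordan form
J =
  [-1,  1,  0]
  [ 0, -1,  0]
  [ 0,  0, -1]
(up to reordering of blocks).

Per-block formulas:
  For a 2×2 Jordan block J_2(-1): exp(t · J_2(-1)) = e^(-1t)·(I + t·N), where N is the 2×2 nilpotent shift.
  For a 1×1 block at λ = -1: exp(t · [-1]) = [e^(-1t)].

After assembling e^{tJ} and conjugating by P, we get:

e^{tB} =
  [2*t*exp(-t) + exp(-t), t*exp(-t), 0]
  [-4*t*exp(-t), -2*t*exp(-t) + exp(-t), 0]
  [0, 0, exp(-t)]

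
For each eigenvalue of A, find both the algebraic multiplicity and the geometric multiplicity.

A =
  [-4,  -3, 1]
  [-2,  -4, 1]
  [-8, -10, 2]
λ = -2: alg = 3, geom = 1

Step 1 — factor the characteristic polynomial to read off the algebraic multiplicities:
  χ_A(x) = (x + 2)^3

Step 2 — compute geometric multiplicities via the rank-nullity identity g(λ) = n − rank(A − λI):
  rank(A − (-2)·I) = 2, so dim ker(A − (-2)·I) = n − 2 = 1

Summary:
  λ = -2: algebraic multiplicity = 3, geometric multiplicity = 1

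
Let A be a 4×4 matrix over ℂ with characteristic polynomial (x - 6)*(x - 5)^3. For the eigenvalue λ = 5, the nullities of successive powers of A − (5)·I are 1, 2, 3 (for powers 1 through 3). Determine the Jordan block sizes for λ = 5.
Block sizes for λ = 5: [3]

From the dimensions of kernels of powers, the number of Jordan blocks of size at least j is d_j − d_{j−1} where d_j = dim ker(N^j) (with d_0 = 0). Computing the differences gives [1, 1, 1].
The number of blocks of size exactly k is (#blocks of size ≥ k) − (#blocks of size ≥ k + 1), so the partition is: 1 block(s) of size 3.
In nonincreasing order the block sizes are [3].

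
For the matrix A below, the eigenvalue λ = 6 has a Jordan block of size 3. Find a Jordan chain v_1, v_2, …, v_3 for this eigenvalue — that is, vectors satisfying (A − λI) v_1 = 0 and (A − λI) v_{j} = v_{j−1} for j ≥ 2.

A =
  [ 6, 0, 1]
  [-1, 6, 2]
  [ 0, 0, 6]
A Jordan chain for λ = 6 of length 3:
v_1 = (0, -1, 0)ᵀ
v_2 = (1, 2, 0)ᵀ
v_3 = (0, 0, 1)ᵀ

Let N = A − (6)·I. We want v_3 with N^3 v_3 = 0 but N^2 v_3 ≠ 0; then v_{j-1} := N · v_j for j = 3, …, 2.

Pick v_3 = (0, 0, 1)ᵀ.
Then v_2 = N · v_3 = (1, 2, 0)ᵀ.
Then v_1 = N · v_2 = (0, -1, 0)ᵀ.

Sanity check: (A − (6)·I) v_1 = (0, 0, 0)ᵀ = 0. ✓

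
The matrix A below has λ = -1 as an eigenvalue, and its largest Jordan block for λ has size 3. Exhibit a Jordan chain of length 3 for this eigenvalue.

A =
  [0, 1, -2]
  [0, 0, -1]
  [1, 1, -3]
A Jordan chain for λ = -1 of length 3:
v_1 = (-1, -1, -1)ᵀ
v_2 = (1, 0, 1)ᵀ
v_3 = (1, 0, 0)ᵀ

Let N = A − (-1)·I. We want v_3 with N^3 v_3 = 0 but N^2 v_3 ≠ 0; then v_{j-1} := N · v_j for j = 3, …, 2.

Pick v_3 = (1, 0, 0)ᵀ.
Then v_2 = N · v_3 = (1, 0, 1)ᵀ.
Then v_1 = N · v_2 = (-1, -1, -1)ᵀ.

Sanity check: (A − (-1)·I) v_1 = (0, 0, 0)ᵀ = 0. ✓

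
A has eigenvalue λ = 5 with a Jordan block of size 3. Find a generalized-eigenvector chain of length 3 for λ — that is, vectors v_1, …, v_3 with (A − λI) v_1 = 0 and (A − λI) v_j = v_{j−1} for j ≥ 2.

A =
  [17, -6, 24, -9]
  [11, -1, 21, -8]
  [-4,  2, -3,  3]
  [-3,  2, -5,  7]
A Jordan chain for λ = 5 of length 3:
v_1 = (9, 6, -3, 0)ᵀ
v_2 = (12, 11, -4, -3)ᵀ
v_3 = (1, 0, 0, 0)ᵀ

Let N = A − (5)·I. We want v_3 with N^3 v_3 = 0 but N^2 v_3 ≠ 0; then v_{j-1} := N · v_j for j = 3, …, 2.

Pick v_3 = (1, 0, 0, 0)ᵀ.
Then v_2 = N · v_3 = (12, 11, -4, -3)ᵀ.
Then v_1 = N · v_2 = (9, 6, -3, 0)ᵀ.

Sanity check: (A − (5)·I) v_1 = (0, 0, 0, 0)ᵀ = 0. ✓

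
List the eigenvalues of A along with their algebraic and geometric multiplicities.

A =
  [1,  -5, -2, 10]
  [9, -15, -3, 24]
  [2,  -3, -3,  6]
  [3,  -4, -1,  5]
λ = -3: alg = 4, geom = 2

Step 1 — factor the characteristic polynomial to read off the algebraic multiplicities:
  χ_A(x) = (x + 3)^4

Step 2 — compute geometric multiplicities via the rank-nullity identity g(λ) = n − rank(A − λI):
  rank(A − (-3)·I) = 2, so dim ker(A − (-3)·I) = n − 2 = 2

Summary:
  λ = -3: algebraic multiplicity = 4, geometric multiplicity = 2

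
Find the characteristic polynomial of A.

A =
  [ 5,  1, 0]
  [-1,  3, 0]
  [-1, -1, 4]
x^3 - 12*x^2 + 48*x - 64

Expanding det(x·I − A) (e.g. by cofactor expansion or by noting that A is similar to its Jordan form J, which has the same characteristic polynomial as A) gives
  χ_A(x) = x^3 - 12*x^2 + 48*x - 64
which factors as (x - 4)^3. The eigenvalues (with algebraic multiplicities) are λ = 4 with multiplicity 3.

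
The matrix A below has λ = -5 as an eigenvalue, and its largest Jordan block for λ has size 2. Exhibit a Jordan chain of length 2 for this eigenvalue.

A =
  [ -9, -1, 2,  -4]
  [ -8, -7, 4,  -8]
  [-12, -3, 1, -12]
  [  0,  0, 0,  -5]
A Jordan chain for λ = -5 of length 2:
v_1 = (-4, -8, -12, 0)ᵀ
v_2 = (1, 0, 0, 0)ᵀ

Let N = A − (-5)·I. We want v_2 with N^2 v_2 = 0 but N^1 v_2 ≠ 0; then v_{j-1} := N · v_j for j = 2, …, 2.

Pick v_2 = (1, 0, 0, 0)ᵀ.
Then v_1 = N · v_2 = (-4, -8, -12, 0)ᵀ.

Sanity check: (A − (-5)·I) v_1 = (0, 0, 0, 0)ᵀ = 0. ✓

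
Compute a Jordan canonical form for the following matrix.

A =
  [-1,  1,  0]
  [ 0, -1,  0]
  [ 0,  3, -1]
J_2(-1) ⊕ J_1(-1)

The characteristic polynomial is
  det(x·I − A) = x^3 + 3*x^2 + 3*x + 1 = (x + 1)^3

Eigenvalues and multiplicities (the geometric multiplicity of λ is n − rank(A − λI), which equals the number of Jordan blocks for λ):
  λ = -1: algebraic multiplicity = 3, geometric multiplicity = 2

Determining the block sizes for each eigenvalue:
  λ = -1: 2 blocks summing to 3 forces exactly one block of size 2 and the rest size 1 → block sizes [2, 1]

Assembling the blocks gives a Jordan form
J =
  [-1,  1,  0]
  [ 0, -1,  0]
  [ 0,  0, -1]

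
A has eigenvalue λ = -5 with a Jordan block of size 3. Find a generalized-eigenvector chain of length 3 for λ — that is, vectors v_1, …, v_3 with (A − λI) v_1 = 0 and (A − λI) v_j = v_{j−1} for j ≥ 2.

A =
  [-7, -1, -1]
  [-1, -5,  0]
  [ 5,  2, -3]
A Jordan chain for λ = -5 of length 3:
v_1 = (0, 2, -2)ᵀ
v_2 = (-2, -1, 5)ᵀ
v_3 = (1, 0, 0)ᵀ

Let N = A − (-5)·I. We want v_3 with N^3 v_3 = 0 but N^2 v_3 ≠ 0; then v_{j-1} := N · v_j for j = 3, …, 2.

Pick v_3 = (1, 0, 0)ᵀ.
Then v_2 = N · v_3 = (-2, -1, 5)ᵀ.
Then v_1 = N · v_2 = (0, 2, -2)ᵀ.

Sanity check: (A − (-5)·I) v_1 = (0, 0, 0)ᵀ = 0. ✓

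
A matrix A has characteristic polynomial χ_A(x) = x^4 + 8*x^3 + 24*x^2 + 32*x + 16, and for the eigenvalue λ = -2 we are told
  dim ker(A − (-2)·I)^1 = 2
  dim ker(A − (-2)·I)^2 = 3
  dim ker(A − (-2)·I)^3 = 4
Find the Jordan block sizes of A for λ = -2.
Block sizes for λ = -2: [3, 1]

From the dimensions of kernels of powers, the number of Jordan blocks of size at least j is d_j − d_{j−1} where d_j = dim ker(N^j) (with d_0 = 0). Computing the differences gives [2, 1, 1].
The number of blocks of size exactly k is (#blocks of size ≥ k) − (#blocks of size ≥ k + 1), so the partition is: 1 block(s) of size 1, 1 block(s) of size 3.
In nonincreasing order the block sizes are [3, 1].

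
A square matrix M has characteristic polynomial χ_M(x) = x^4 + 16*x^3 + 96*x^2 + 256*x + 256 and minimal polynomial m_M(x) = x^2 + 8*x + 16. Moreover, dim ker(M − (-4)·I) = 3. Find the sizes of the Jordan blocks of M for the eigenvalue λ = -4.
Block sizes for λ = -4: [2, 1, 1]

Step 1 — from the characteristic polynomial, algebraic multiplicity of λ = -4 is 4. From dim ker(M − (-4)·I) = 3, there are exactly 3 Jordan blocks for λ = -4.
Step 2 — from the minimal polynomial, the factor (x + 4)^2 tells us the largest block for λ = -4 has size 2.
Step 3 — with total size 4, 3 blocks, and largest block 2, the block sizes (in nonincreasing order) are [2, 1, 1].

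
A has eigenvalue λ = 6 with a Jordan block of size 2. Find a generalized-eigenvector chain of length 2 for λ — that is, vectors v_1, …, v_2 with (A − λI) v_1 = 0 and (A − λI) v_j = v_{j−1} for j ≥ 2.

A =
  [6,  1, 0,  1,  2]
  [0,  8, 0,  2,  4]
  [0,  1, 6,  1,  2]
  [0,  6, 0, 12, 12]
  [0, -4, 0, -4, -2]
A Jordan chain for λ = 6 of length 2:
v_1 = (1, 2, 1, 6, -4)ᵀ
v_2 = (0, 1, 0, 0, 0)ᵀ

Let N = A − (6)·I. We want v_2 with N^2 v_2 = 0 but N^1 v_2 ≠ 0; then v_{j-1} := N · v_j for j = 2, …, 2.

Pick v_2 = (0, 1, 0, 0, 0)ᵀ.
Then v_1 = N · v_2 = (1, 2, 1, 6, -4)ᵀ.

Sanity check: (A − (6)·I) v_1 = (0, 0, 0, 0, 0)ᵀ = 0. ✓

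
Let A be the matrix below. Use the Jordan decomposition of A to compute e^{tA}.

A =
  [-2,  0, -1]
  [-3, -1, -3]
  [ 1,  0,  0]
e^{tA} =
  [-t*exp(-t) + exp(-t), 0, -t*exp(-t)]
  [-3*t*exp(-t), exp(-t), -3*t*exp(-t)]
  [t*exp(-t), 0, t*exp(-t) + exp(-t)]

Strategy: write A = P · J · P⁻¹ where J is a Jordan canonical form, so e^{tA} = P · e^{tJ} · P⁻¹, and e^{tJ} can be computed block-by-block.

A has Jordan form
J =
  [-1,  1,  0]
  [ 0, -1,  0]
  [ 0,  0, -1]
(up to reordering of blocks).

Per-block formulas:
  For a 1×1 block at λ = -1: exp(t · [-1]) = [e^(-1t)].
  For a 2×2 Jordan block J_2(-1): exp(t · J_2(-1)) = e^(-1t)·(I + t·N), where N is the 2×2 nilpotent shift.

After assembling e^{tJ} and conjugating by P, we get:

e^{tA} =
  [-t*exp(-t) + exp(-t), 0, -t*exp(-t)]
  [-3*t*exp(-t), exp(-t), -3*t*exp(-t)]
  [t*exp(-t), 0, t*exp(-t) + exp(-t)]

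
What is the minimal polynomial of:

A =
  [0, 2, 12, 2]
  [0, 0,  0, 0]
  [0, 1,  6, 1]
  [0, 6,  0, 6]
x^3 - 12*x^2 + 36*x

The characteristic polynomial is χ_A(x) = x^2*(x - 6)^2, so the eigenvalues are known. The minimal polynomial is
  m_A(x) = Π_λ (x − λ)^{k_λ}
where k_λ is the size of the *largest* Jordan block for λ (equivalently, the smallest k with (A − λI)^k v = 0 for every generalised eigenvector v of λ).

  λ = 0: largest Jordan block has size 1, contributing (x − 0)
  λ = 6: largest Jordan block has size 2, contributing (x − 6)^2

So m_A(x) = x*(x - 6)^2 = x^3 - 12*x^2 + 36*x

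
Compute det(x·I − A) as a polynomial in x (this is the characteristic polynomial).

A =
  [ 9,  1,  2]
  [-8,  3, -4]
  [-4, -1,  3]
x^3 - 15*x^2 + 75*x - 125

Expanding det(x·I − A) (e.g. by cofactor expansion or by noting that A is similar to its Jordan form J, which has the same characteristic polynomial as A) gives
  χ_A(x) = x^3 - 15*x^2 + 75*x - 125
which factors as (x - 5)^3. The eigenvalues (with algebraic multiplicities) are λ = 5 with multiplicity 3.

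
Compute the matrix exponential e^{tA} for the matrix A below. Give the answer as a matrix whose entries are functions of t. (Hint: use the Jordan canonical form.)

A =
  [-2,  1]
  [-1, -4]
e^{tA} =
  [t*exp(-3*t) + exp(-3*t), t*exp(-3*t)]
  [-t*exp(-3*t), -t*exp(-3*t) + exp(-3*t)]

Strategy: write A = P · J · P⁻¹ where J is a Jordan canonical form, so e^{tA} = P · e^{tJ} · P⁻¹, and e^{tJ} can be computed block-by-block.

A has Jordan form
J =
  [-3,  1]
  [ 0, -3]
(up to reordering of blocks).

Per-block formulas:
  For a 2×2 Jordan block J_2(-3): exp(t · J_2(-3)) = e^(-3t)·(I + t·N), where N is the 2×2 nilpotent shift.

After assembling e^{tJ} and conjugating by P, we get:

e^{tA} =
  [t*exp(-3*t) + exp(-3*t), t*exp(-3*t)]
  [-t*exp(-3*t), -t*exp(-3*t) + exp(-3*t)]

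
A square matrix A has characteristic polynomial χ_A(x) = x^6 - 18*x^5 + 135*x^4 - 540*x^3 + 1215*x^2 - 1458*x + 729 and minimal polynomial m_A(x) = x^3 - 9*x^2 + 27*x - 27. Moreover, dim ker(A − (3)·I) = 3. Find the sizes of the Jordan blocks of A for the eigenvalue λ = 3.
Block sizes for λ = 3: [3, 2, 1]

Step 1 — from the characteristic polynomial, algebraic multiplicity of λ = 3 is 6. From dim ker(A − (3)·I) = 3, there are exactly 3 Jordan blocks for λ = 3.
Step 2 — from the minimal polynomial, the factor (x − 3)^3 tells us the largest block for λ = 3 has size 3.
Step 3 — with total size 6, 3 blocks, and largest block 3, the block sizes (in nonincreasing order) are [3, 2, 1].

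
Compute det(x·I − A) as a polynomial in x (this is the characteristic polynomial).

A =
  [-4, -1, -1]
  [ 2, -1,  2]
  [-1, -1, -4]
x^3 + 9*x^2 + 27*x + 27

Expanding det(x·I − A) (e.g. by cofactor expansion or by noting that A is similar to its Jordan form J, which has the same characteristic polynomial as A) gives
  χ_A(x) = x^3 + 9*x^2 + 27*x + 27
which factors as (x + 3)^3. The eigenvalues (with algebraic multiplicities) are λ = -3 with multiplicity 3.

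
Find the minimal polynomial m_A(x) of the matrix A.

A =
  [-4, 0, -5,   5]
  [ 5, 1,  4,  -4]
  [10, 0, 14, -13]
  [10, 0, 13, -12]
x^3 + 2*x^2 - 7*x + 4

The characteristic polynomial is χ_A(x) = (x - 1)^3*(x + 4), so the eigenvalues are known. The minimal polynomial is
  m_A(x) = Π_λ (x − λ)^{k_λ}
where k_λ is the size of the *largest* Jordan block for λ (equivalently, the smallest k with (A − λI)^k v = 0 for every generalised eigenvector v of λ).

  λ = -4: largest Jordan block has size 1, contributing (x + 4)
  λ = 1: largest Jordan block has size 2, contributing (x − 1)^2

So m_A(x) = (x - 1)^2*(x + 4) = x^3 + 2*x^2 - 7*x + 4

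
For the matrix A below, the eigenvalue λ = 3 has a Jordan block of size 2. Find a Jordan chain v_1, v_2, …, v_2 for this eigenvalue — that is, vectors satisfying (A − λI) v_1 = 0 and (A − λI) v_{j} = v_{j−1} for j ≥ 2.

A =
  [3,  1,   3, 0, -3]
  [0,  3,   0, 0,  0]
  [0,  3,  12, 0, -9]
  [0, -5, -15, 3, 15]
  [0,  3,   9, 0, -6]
A Jordan chain for λ = 3 of length 2:
v_1 = (1, 0, 3, -5, 3)ᵀ
v_2 = (0, 1, 0, 0, 0)ᵀ

Let N = A − (3)·I. We want v_2 with N^2 v_2 = 0 but N^1 v_2 ≠ 0; then v_{j-1} := N · v_j for j = 2, …, 2.

Pick v_2 = (0, 1, 0, 0, 0)ᵀ.
Then v_1 = N · v_2 = (1, 0, 3, -5, 3)ᵀ.

Sanity check: (A − (3)·I) v_1 = (0, 0, 0, 0, 0)ᵀ = 0. ✓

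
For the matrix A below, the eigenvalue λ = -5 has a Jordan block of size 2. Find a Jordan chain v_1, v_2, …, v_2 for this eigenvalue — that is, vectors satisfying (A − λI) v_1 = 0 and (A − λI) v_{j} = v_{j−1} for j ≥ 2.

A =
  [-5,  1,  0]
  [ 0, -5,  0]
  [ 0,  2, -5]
A Jordan chain for λ = -5 of length 2:
v_1 = (1, 0, 2)ᵀ
v_2 = (0, 1, 0)ᵀ

Let N = A − (-5)·I. We want v_2 with N^2 v_2 = 0 but N^1 v_2 ≠ 0; then v_{j-1} := N · v_j for j = 2, …, 2.

Pick v_2 = (0, 1, 0)ᵀ.
Then v_1 = N · v_2 = (1, 0, 2)ᵀ.

Sanity check: (A − (-5)·I) v_1 = (0, 0, 0)ᵀ = 0. ✓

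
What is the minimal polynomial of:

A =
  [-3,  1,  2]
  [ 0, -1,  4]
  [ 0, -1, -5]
x^2 + 6*x + 9

The characteristic polynomial is χ_A(x) = (x + 3)^3, so the eigenvalues are known. The minimal polynomial is
  m_A(x) = Π_λ (x − λ)^{k_λ}
where k_λ is the size of the *largest* Jordan block for λ (equivalently, the smallest k with (A − λI)^k v = 0 for every generalised eigenvector v of λ).

  λ = -3: largest Jordan block has size 2, contributing (x + 3)^2

So m_A(x) = (x + 3)^2 = x^2 + 6*x + 9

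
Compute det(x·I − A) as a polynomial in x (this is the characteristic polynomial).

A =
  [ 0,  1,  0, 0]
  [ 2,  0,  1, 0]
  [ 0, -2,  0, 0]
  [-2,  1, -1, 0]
x^4

Expanding det(x·I − A) (e.g. by cofactor expansion or by noting that A is similar to its Jordan form J, which has the same characteristic polynomial as A) gives
  χ_A(x) = x^4
which factors as x^4. The eigenvalues (with algebraic multiplicities) are λ = 0 with multiplicity 4.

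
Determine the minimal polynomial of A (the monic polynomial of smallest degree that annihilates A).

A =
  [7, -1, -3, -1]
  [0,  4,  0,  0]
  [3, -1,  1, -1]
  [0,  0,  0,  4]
x^2 - 8*x + 16

The characteristic polynomial is χ_A(x) = (x - 4)^4, so the eigenvalues are known. The minimal polynomial is
  m_A(x) = Π_λ (x − λ)^{k_λ}
where k_λ is the size of the *largest* Jordan block for λ (equivalently, the smallest k with (A − λI)^k v = 0 for every generalised eigenvector v of λ).

  λ = 4: largest Jordan block has size 2, contributing (x − 4)^2

So m_A(x) = (x - 4)^2 = x^2 - 8*x + 16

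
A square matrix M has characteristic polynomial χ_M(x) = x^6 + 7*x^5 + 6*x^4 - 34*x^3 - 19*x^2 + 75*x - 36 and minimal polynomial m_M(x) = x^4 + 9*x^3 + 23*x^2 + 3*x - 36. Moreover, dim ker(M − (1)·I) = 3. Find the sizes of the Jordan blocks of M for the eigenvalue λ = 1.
Block sizes for λ = 1: [1, 1, 1]

Step 1 — from the characteristic polynomial, algebraic multiplicity of λ = 1 is 3. From dim ker(M − (1)·I) = 3, there are exactly 3 Jordan blocks for λ = 1.
Step 2 — from the minimal polynomial, the factor (x − 1) tells us the largest block for λ = 1 has size 1.
Step 3 — with total size 3, 3 blocks, and largest block 1, the block sizes (in nonincreasing order) are [1, 1, 1].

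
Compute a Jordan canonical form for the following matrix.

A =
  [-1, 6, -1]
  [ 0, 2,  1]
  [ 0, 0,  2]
J_1(-1) ⊕ J_2(2)

The characteristic polynomial is
  det(x·I − A) = x^3 - 3*x^2 + 4 = (x - 2)^2*(x + 1)

Eigenvalues and multiplicities (the geometric multiplicity of λ is n − rank(A − λI), which equals the number of Jordan blocks for λ):
  λ = -1: algebraic multiplicity = 1, geometric multiplicity = 1
  λ = 2: algebraic multiplicity = 2, geometric multiplicity = 1

Determining the block sizes for each eigenvalue:
  λ = -1: one block (gm = 1), so the single block has size am = 1 → block sizes [1]
  λ = 2: one block (gm = 1), so the single block has size am = 2 → block sizes [2]

Assembling the blocks gives a Jordan form
J =
  [-1, 0, 0]
  [ 0, 2, 1]
  [ 0, 0, 2]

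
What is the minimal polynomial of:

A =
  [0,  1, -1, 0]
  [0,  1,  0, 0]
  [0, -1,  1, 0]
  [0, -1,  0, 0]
x^3 - 2*x^2 + x

The characteristic polynomial is χ_A(x) = x^2*(x - 1)^2, so the eigenvalues are known. The minimal polynomial is
  m_A(x) = Π_λ (x − λ)^{k_λ}
where k_λ is the size of the *largest* Jordan block for λ (equivalently, the smallest k with (A − λI)^k v = 0 for every generalised eigenvector v of λ).

  λ = 0: largest Jordan block has size 1, contributing (x − 0)
  λ = 1: largest Jordan block has size 2, contributing (x − 1)^2

So m_A(x) = x*(x - 1)^2 = x^3 - 2*x^2 + x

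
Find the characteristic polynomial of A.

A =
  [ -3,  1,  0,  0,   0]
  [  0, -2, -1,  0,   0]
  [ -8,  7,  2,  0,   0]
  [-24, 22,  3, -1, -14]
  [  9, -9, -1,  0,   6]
x^5 - 2*x^4 - 18*x^3 - 32*x^2 - 23*x - 6

Expanding det(x·I − A) (e.g. by cofactor expansion or by noting that A is similar to its Jordan form J, which has the same characteristic polynomial as A) gives
  χ_A(x) = x^5 - 2*x^4 - 18*x^3 - 32*x^2 - 23*x - 6
which factors as (x - 6)*(x + 1)^4. The eigenvalues (with algebraic multiplicities) are λ = -1 with multiplicity 4, λ = 6 with multiplicity 1.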